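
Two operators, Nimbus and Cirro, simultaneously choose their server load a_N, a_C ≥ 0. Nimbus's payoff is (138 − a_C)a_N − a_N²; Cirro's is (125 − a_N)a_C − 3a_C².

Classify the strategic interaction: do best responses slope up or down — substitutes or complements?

strategic substitutes

Expanding Nimbus's payoff: 138a_N − a_Ca_N − a_N².
∂π/∂a_N = 138 − a_C − 2a_N = 0, so a_N = 69 − 0.5a_C.
The best-response slope da_N/da_C = −0.5 < 0: the reaction function is downward-sloping, so the choices are strategic substitutes.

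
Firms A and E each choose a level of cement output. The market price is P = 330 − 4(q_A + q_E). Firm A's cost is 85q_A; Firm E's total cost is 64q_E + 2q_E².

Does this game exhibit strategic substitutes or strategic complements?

strategic substitutes

Firm A's profit: π = q_A(330 − 4(q_A + q_E)) − 85q_A.
∂π/∂q_A = 245 − 8q_A − 4q_E = 0, so q_A = 30.625 − 0.5q_E.
The best-response slope dq_A/dq_E = −0.5 < 0: the reaction function is downward-sloping, so the choices are strategic substitutes.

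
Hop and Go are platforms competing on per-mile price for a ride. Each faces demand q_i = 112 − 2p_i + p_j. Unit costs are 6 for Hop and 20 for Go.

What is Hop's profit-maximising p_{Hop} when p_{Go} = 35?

39.75

Hop's profit: π = (p_{Hop} − 6)(112 − 2p_{Hop} + p_{Go}).
∂π/∂p_{Hop} = 124 − 4p_{Hop} + p_{Go} = 0 ⇒ p_{Hop} = 31 + 0.25p_{Go}.
At p_{Go} = 35: p_{Hop} = 31 + 0.25·35 = 39.75.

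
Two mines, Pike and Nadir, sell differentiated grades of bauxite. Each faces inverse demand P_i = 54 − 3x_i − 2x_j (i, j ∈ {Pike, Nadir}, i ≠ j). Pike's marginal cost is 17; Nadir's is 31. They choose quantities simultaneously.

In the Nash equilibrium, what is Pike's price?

33.5

Mine Pike's profit: π = x_{Pike}(54 − 3x_{Pike} − 2x_{Nadir}) − 17x_{Pike}.
∂π/∂x_{Pike} = 37 − 6x_{Pike} − 2x_{Nadir} = 0 ⇒ x_{Pike} = 37/6 − (1/3)x_{Nadir}.
Similarly x_{Nadir} = 23/6 − (1/3)x_{Pike}.
Solving the two reaction functions simultaneously: (1 − (−1/3)(−1/3))x_{Pike} = 37/6 − (1/3)·(23/6), so (8/9)x_{Pike} = 44/9 and x_{Pike} = 5.5.
Then x_{Nadir} = 23/6 − (1/3)·5.5 = 2.
P_{Pike} = 54 − 3·5.5 − 2·2 = 33.5.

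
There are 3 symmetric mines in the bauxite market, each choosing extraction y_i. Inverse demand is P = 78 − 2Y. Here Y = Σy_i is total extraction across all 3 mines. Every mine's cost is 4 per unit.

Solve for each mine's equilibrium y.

9.25

A representative mine's profit is π_i = y_i(78 − 2Y) − 4y_i, with Y = y_i + Σ_{j≠i} y_j.
First-order condition: 74 − 4y_i − 2Σ_{j≠i} y_j = 0.
With identical mines, set every y_j = y: then 74 − 4y − 4y = 0, i.e. y = 74/8 = 9.25.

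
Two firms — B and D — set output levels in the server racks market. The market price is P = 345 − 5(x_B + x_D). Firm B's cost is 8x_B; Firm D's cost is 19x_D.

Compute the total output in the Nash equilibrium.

44.2

Firm B's profit: π = x_B(345 − 5(x_B + x_D)) − 8x_B.
∂π/∂x_B = 337 − 10x_B − 5x_D = 0, so x_B = 33.7 − 0.5x_D.
By the same steps for D: x_D = 32.6 − 0.5x_B.
Plugging x_D into B's best response: x_B = 33.7 − 0.5(32.6 − 0.5x_B) ⇒ 0.75x_B = 17.4, so x_B = 23.2.
Then x_D = 32.6 − 0.5·23.2 = 21.
Total output: 23.2 + 21 = 44.2.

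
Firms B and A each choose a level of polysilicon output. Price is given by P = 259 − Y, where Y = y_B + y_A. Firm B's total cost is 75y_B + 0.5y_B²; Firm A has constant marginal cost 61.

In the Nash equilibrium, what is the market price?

143

Firm B's profit: π = y_B(259 − (y_B + y_A)) − 75y_B − 0.5y_B².
∂π/∂y_B = 184 − 3y_B − y_A = 0, so y_B = 184/3 − (1/3)y_A.
For A: ∂π/∂y_A = 198 − 2y_A − y_B = 0 ⇒ y_A = 99 − 0.5y_B.
Plugging y_A into B's best response: y_B = 184/3 − (1/3)(99 − 0.5y_B) ⇒ (5/6)y_B = 85/3, so y_B = 34.
Then y_A = 99 − 0.5·34 = 82.
Equilibrium price: P = 259 − 116 = 143.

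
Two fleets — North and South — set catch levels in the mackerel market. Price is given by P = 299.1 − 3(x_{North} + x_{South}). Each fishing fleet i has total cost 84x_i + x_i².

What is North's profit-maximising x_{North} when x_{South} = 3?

25.7625

Fishing fleet North's profit: π = x_{North}(299.1 − 3(x_{North} + x_{South})) − 84x_{North} − x_{North}².
∂π/∂x_{North} = 215.1 − 8x_{North} − 3x_{South} = 0, so x_{North} = 26.8875 − 0.375x_{South}.
At x_{South} = 3: x_{North} = 26.8875 − 0.375·3 = 25.7625.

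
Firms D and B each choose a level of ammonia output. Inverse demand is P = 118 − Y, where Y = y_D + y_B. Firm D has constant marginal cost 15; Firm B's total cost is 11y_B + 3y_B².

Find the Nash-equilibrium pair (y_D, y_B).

Firm D's profit: π = y_D(118 − (y_D + y_B)) − 15y_D.
∂π/∂y_D = 103 − 2y_D − y_B = 0, so y_D = 51.5 − 0.5y_B.
For B: ∂π/∂y_B = 107 − 8y_B − y_D = 0 ⇒ y_B = 13.375 − 0.125y_D.
Substituting the second reaction function into the first: y_D = 51.5 − 0.5(13.375 − 0.125y_D), which gives 0.9375y_D = 44.8125 ⇒ y_D = 47.8.
Then y_B = 13.375 − 0.125·47.8 = 7.4.

47.8, 7.4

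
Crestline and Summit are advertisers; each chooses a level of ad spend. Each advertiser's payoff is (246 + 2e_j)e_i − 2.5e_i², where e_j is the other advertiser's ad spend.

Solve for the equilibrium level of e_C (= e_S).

82

Crestline's payoff is (246 + 2e_S)e_C − 2.5e_C².
∂π/∂e_C = 246 + 2e_S − 5e_C = 0, so e_C = 49.2 + 0.4e_S.
Setting e_C = e_S in the reaction function: e_C = 49.2 + 0.4e_C, so e_C = 49.2 / 0.6 = 82.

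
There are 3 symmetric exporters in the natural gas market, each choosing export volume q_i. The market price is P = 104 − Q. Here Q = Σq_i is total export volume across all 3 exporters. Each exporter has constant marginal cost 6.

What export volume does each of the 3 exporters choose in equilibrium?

A representative exporter's profit is π_i = q_i(104 − Q) − 6q_i, with Q = q_i + Σ_{j≠i} q_j.
First-order condition: 98 − 2q_i − Σ_{j≠i} q_j = 0.
In a symmetric equilibrium every exporter chooses the same q, so Σ_{j≠i} q_j = 2q. The condition becomes 98 − 4q = 0, giving q = 98/4 = 24.5.

24.5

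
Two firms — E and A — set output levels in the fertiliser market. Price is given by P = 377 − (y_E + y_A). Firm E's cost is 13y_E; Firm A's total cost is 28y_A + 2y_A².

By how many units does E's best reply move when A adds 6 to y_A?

-3

Firm E's profit: π = y_E(377 − (y_E + y_A)) − 13y_E.
∂π/∂y_E = 364 − 2y_E − y_A = 0, so y_E = 182 − 0.5y_A.
The reaction-function slope is −0.5, so a 6-unit rise in y_A moves y_E by −0.5 × 6 = −3. E's best response falls — the actions are strategic substitutes.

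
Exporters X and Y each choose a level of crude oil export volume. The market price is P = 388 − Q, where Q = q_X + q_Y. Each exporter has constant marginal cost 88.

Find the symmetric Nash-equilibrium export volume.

Exporter X's profit: π = q_X(388 − (q_X + q_Y)) − 88q_X.
∂π/∂q_X = 300 − 2q_X − q_Y = 0, so q_X = 150 − 0.5q_Y.
By symmetry q_Y = q_X; substituting into the reaction function, 1.5q_X = 150 and q_X = 100.

100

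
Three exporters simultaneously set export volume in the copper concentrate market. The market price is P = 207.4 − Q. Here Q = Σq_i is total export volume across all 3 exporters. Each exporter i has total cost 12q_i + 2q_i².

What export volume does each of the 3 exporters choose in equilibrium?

A representative exporter's profit is π_i = q_i(207.4 − Q) − 12q_i − 2q_i², with Q = q_i + Σ_{j≠i} q_j.
First-order condition: 195.4 − 6q_i − Σ_{j≠i} q_j = 0.
Imposing symmetry (q_j = q for all j) turns Σ_{j≠i} q_j into 2q, so 195.4 = 8q and q = 24.425.

24.425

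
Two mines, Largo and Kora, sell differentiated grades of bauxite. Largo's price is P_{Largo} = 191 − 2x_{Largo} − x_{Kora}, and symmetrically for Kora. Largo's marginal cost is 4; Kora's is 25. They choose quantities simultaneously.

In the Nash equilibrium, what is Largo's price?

81.6

Mine Largo's profit: π = x_{Largo}(191 − 2x_{Largo} − x_{Kora}) − 4x_{Largo}.
∂π/∂x_{Largo} = 187 − 4x_{Largo} − x_{Kora} = 0 ⇒ x_{Largo} = 46.75 − 0.25x_{Kora}.
Similarly x_{Kora} = 41.5 − 0.25x_{Largo}.
Substituting the second reaction function into the first: x_{Largo} = 46.75 − 0.25(41.5 − 0.25x_{Largo}), which gives 0.9375x_{Largo} = 36.375 ⇒ x_{Largo} = 38.8.
Then x_{Kora} = 41.5 − 0.25·38.8 = 31.8.
P_{Largo} = 191 − 2·38.8 − 31.8 = 81.6.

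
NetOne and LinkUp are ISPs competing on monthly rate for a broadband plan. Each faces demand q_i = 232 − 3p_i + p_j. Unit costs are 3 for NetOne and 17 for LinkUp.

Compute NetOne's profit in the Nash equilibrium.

NetOne's profit: π = (p_{NetOne} − 3)(232 − 3p_{NetOne} + p_{LinkUp}).
∂π/∂p_{NetOne} = 241 − 6p_{NetOne} + p_{LinkUp} = 0 ⇒ p_{NetOne} = 241/6 + (1/6)p_{LinkUp}.
Similarly p_{LinkUp} = 283/6 + (1/6)p_{NetOne}.
Plugging p_{LinkUp} into NetOne's best response: p_{NetOne} = 241/6 + (1/6)(283/6 + (1/6)p_{NetOne}) ⇒ (35/36)p_{NetOne} = 1729/36, so p_{NetOne} = 49.4.
Then p_{LinkUp} = 283/6 + (1/6)·49.4 = 55.4.
q_{NetOne} = 232 − 3·49.4 + 55.4 = 139.2.
Profit = (49.4 − 3)·139.2 = 6458.88.

6458.88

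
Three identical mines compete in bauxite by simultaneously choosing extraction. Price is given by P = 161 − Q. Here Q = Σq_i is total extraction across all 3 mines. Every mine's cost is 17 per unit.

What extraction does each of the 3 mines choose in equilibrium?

36

A representative mine's profit is π_i = q_i(161 − Q) − 17q_i, with Q = q_i + Σ_{j≠i} q_j.
First-order condition: 144 − 2q_i − Σ_{j≠i} q_j = 0.
With identical mines, set every q_j = q: then 144 − 2q − 2q = 0, i.e. q = 144/4 = 36.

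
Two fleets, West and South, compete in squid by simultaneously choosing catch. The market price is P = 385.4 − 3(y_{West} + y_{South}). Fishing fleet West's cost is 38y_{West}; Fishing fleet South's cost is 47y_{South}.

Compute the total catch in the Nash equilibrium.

Fishing fleet West's profit: π = y_{West}(385.4 − 3(y_{West} + y_{South})) − 38y_{West}.
∂π/∂y_{West} = 347.4 − 6y_{West} − 3y_{South} = 0, so y_{West} = 57.9 − 0.5y_{South}.
By the same steps for South: y_{South} = 56.4 − 0.5y_{West}.
Solving the two reaction functions simultaneously: (1 − (−0.5)(−0.5))y_{West} = 57.9 − 0.5·56.4, so 0.75y_{West} = 29.7 and y_{West} = 39.6.
Then y_{South} = 56.4 − 0.5·39.6 = 36.6.
Total catch: 39.6 + 36.6 = 76.2.

76.2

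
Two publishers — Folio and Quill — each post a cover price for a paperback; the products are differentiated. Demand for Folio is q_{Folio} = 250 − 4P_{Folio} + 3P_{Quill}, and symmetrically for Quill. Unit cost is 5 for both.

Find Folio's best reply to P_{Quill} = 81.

Folio's profit: π = (P_{Folio} − 5)(250 − 4P_{Folio} + 3P_{Quill}).
∂π/∂P_{Folio} = 270 − 8P_{Folio} + 3P_{Quill} = 0 ⇒ P_{Folio} = 33.75 + 0.375P_{Quill}.
At P_{Quill} = 81: P_{Folio} = 33.75 + 0.375·81 = 64.125.

64.125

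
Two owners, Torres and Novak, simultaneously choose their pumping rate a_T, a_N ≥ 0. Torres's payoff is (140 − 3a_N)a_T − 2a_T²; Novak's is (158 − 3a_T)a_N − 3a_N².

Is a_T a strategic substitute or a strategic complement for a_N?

Expanding Torres's payoff: 140a_T − 3a_Na_T − 2a_T².
∂π/∂a_T = 140 − 3a_N − 4a_T = 0, so a_T = 35 − 0.75a_N.
The best-response slope da_T/da_N = −0.75 < 0: the reaction function is downward-sloping, so the choices are strategic substitutes.

strategic substitutes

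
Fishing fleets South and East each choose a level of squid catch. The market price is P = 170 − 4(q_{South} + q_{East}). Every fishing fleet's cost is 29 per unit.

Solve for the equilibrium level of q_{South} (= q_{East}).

11.75

Fishing fleet South's profit: π = q_{South}(170 − 4(q_{South} + q_{East})) − 29q_{South}.
∂π/∂q_{South} = 141 − 8q_{South} − 4q_{East} = 0, so q_{South} = 17.625 − 0.5q_{East}.
The game is symmetric, so in equilibrium q_{East} = q_{South}: the reaction function gives 1.5q_{South} = 17.625, hence q_{South} = 11.75.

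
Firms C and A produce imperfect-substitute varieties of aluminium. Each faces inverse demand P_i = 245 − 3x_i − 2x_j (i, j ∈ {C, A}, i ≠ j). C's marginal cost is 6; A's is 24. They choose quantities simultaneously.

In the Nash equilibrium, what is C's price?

Firm C's profit: π = x_C(245 − 3x_C − 2x_A) − 6x_C.
∂π/∂x_C = 239 − 6x_C − 2x_A = 0 ⇒ x_C = 239/6 − (1/3)x_A.
Similarly x_A = 221/6 − (1/3)x_C.
Solving the two reaction functions simultaneously: (1 − (−1/3)(−1/3))x_C = 239/6 − (1/3)·(221/6), so (8/9)x_C = 248/9 and x_C = 31.
Then x_A = 221/6 − (1/3)·31 = 26.5.
P_C = 245 − 3·31 − 2·26.5 = 99.

99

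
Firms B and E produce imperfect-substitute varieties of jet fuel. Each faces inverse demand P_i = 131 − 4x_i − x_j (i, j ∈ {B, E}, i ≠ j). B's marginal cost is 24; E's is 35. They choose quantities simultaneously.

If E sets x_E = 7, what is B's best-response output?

Firm B's profit: π = x_B(131 − 4x_B − x_E) − 24x_B.
∂π/∂x_B = 107 − 8x_B − x_E = 0 ⇒ x_B = 13.375 − 0.125x_E.
At x_E = 7: x_B = 13.375 − 0.125·7 = 12.5.

12.5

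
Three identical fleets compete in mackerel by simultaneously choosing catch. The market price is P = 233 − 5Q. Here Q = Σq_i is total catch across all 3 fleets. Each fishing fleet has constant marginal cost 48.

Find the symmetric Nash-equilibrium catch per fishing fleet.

A representative fishing fleet's profit is π_i = q_i(233 − 5Q) − 48q_i, with Q = q_i + Σ_{j≠i} q_j.
First-order condition: 185 − 10q_i − 5Σ_{j≠i} q_j = 0.
In a symmetric equilibrium every fishing fleet chooses the same q, so Σ_{j≠i} q_j = 2q. The condition becomes 185 − 20q = 0, giving q = 185/20 = 9.25.

9.25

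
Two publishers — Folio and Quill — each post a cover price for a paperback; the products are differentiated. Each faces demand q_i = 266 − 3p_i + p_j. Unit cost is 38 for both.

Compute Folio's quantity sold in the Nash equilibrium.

114

Folio's profit: π = (p_{Folio} − 38)(266 − 3p_{Folio} + p_{Quill}).
∂π/∂p_{Folio} = 380 − 6p_{Folio} + p_{Quill} = 0 ⇒ p_{Folio} = 190/3 + (1/6)p_{Quill}.
By symmetry p_{Quill} = p_{Folio}; substituting into the reaction function, (5/6)p_{Folio} = 190/3 and p_{Folio} = 76.
q_{Folio} = 266 − 3·76 + 76 = 114.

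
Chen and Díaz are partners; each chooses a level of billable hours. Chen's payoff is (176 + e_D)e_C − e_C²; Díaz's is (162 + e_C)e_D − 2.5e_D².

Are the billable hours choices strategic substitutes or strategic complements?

Expanding Chen's payoff: 176e_C + e_De_C − e_C².
∂π/∂e_C = 176 + e_D − 2e_C = 0, so e_C = 88 + 0.5e_D.
The best-response slope de_C/de_D = 0.5 > 0: the reaction function is upward-sloping, so the choices are strategic complements.

strategic complements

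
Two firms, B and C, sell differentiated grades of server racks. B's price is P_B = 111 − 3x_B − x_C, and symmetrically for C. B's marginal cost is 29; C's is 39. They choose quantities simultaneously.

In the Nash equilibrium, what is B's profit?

Firm B's profit: π = x_B(111 − 3x_B − x_C) − 29x_B.
∂π/∂x_B = 82 − 6x_B − x_C = 0 ⇒ x_B = 41/3 − (1/6)x_C.
Similarly x_C = 12 − (1/6)x_B.
Solving the two reaction functions simultaneously: (1 − (−1/6)(−1/6))x_B = 41/3 − (1/6)·12, so (35/36)x_B = 35/3 and x_B = 12.
Then x_C = 12 − (1/6)·12 = 10.
P_B = 111 − 3·12 − 10 = 65.
Profit = (65 − 29)·12 = 432.

432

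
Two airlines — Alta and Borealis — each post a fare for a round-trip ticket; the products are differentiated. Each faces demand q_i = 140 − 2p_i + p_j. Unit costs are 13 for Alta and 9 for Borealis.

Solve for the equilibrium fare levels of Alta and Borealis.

54.8, 53.2

Alta's profit: π = (p_{Alta} − 13)(140 − 2p_{Alta} + p_{Borealis}).
∂π/∂p_{Alta} = 166 − 4p_{Alta} + p_{Borealis} = 0 ⇒ p_{Alta} = 41.5 + 0.25p_{Borealis}.
Similarly p_{Borealis} = 39.5 + 0.25p_{Alta}.
Solving the two reaction functions simultaneously: (1 − (0.25)(0.25))p_{Alta} = 41.5 + 0.25·39.5, so 0.9375p_{Alta} = 51.375 and p_{Alta} = 54.8.
Then p_{Borealis} = 39.5 + 0.25·54.8 = 53.2.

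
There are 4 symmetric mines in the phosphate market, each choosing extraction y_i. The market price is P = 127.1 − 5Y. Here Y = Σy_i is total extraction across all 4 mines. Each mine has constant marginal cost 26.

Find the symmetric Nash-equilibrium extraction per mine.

4.044

A representative mine's profit is π_i = y_i(127.1 − 5Y) − 26y_i, with Y = y_i + Σ_{j≠i} y_j.
First-order condition: 101.1 − 10y_i − 5Σ_{j≠i} y_j = 0.
In a symmetric equilibrium every mine chooses the same y, so Σ_{j≠i} y_j = 3y. The condition becomes 101.1 − 25y = 0, giving y = 101.1/25 = 4.044.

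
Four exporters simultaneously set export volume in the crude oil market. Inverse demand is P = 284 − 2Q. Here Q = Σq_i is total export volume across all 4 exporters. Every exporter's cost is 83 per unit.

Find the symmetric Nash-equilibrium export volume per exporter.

A representative exporter's profit is π_i = q_i(284 − 2Q) − 83q_i, with Q = q_i + Σ_{j≠i} q_j.
First-order condition: 201 − 4q_i − 2Σ_{j≠i} q_j = 0.
In a symmetric equilibrium every exporter chooses the same q, so Σ_{j≠i} q_j = 3q. The condition becomes 201 − 10q = 0, giving q = 201/10 = 20.1.

20.1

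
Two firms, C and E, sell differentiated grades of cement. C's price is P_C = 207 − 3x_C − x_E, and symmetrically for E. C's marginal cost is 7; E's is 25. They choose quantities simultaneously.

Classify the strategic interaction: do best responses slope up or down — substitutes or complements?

strategic substitutes

Firm C's profit: π = x_C(207 − 3x_C − x_E) − 7x_C.
∂π/∂x_C = 200 − 6x_C − x_E = 0 ⇒ x_C = 100/3 − (1/6)x_E.
The best-response slope dx_C/dx_E = −1/6 < 0: the reaction function is downward-sloping, so the choices are strategic substitutes.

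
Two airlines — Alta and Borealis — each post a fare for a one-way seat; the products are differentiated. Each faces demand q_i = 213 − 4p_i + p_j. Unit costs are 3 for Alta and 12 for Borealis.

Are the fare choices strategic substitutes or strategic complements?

Alta's profit: π = (p_{Alta} − 3)(213 − 4p_{Alta} + p_{Borealis}).
∂π/∂p_{Alta} = 225 − 8p_{Alta} + p_{Borealis} = 0 ⇒ p_{Alta} = 28.125 + 0.125p_{Borealis}.
The best-response slope dp_{Alta}/dp_{Borealis} = 0.125 > 0: the reaction function is upward-sloping, so the choices are strategic complements.

strategic complements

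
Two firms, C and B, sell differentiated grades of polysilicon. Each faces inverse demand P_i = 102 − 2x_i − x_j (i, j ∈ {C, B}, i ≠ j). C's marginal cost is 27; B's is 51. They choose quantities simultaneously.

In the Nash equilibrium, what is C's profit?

Firm C's profit: π = x_C(102 − 2x_C − x_B) − 27x_C.
∂π/∂x_C = 75 − 4x_C − x_B = 0 ⇒ x_C = 18.75 − 0.25x_B.
Similarly x_B = 12.75 − 0.25x_C.
Solving the two reaction functions simultaneously: (1 − (−0.25)(−0.25))x_C = 18.75 − 0.25·12.75, so 0.9375x_C = 15.5625 and x_C = 16.6.
Then x_B = 12.75 − 0.25·16.6 = 8.6.
P_C = 102 − 2·16.6 − 8.6 = 60.2.
Profit = (60.2 − 27)·16.6 = 551.12.

551.12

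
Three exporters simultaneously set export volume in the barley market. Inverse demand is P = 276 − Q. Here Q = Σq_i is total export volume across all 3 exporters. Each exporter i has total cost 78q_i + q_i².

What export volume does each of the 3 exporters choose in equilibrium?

33

A representative exporter's profit is π_i = q_i(276 − Q) − 78q_i − q_i², with Q = q_i + Σ_{j≠i} q_j.
First-order condition: 198 − 4q_i − Σ_{j≠i} q_j = 0.
With identical exporters, set every q_j = q: then 198 − 4q − 2q = 0, i.e. q = 198/6 = 33.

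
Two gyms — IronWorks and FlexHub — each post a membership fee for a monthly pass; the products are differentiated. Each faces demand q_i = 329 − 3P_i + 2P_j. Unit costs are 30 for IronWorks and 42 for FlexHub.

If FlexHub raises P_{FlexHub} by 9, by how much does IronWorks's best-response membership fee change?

3

IronWorks's profit: π = (P_{IronWorks} − 30)(329 − 3P_{IronWorks} + 2P_{FlexHub}).
∂π/∂P_{IronWorks} = 419 − 6P_{IronWorks} + 2P_{FlexHub} = 0 ⇒ P_{IronWorks} = 419/6 + (1/3)P_{FlexHub}.
The reaction-function slope is 1/3, so a 9-unit rise in P_{FlexHub} moves P_{IronWorks} by 1/3 × 9 = 3. IronWorks's best response rises — the actions are strategic complements.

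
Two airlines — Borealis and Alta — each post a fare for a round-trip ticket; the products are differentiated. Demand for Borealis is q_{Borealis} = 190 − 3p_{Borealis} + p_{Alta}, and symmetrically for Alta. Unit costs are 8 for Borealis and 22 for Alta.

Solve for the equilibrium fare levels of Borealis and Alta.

Borealis's profit: π = (p_{Borealis} − 8)(190 − 3p_{Borealis} + p_{Alta}).
∂π/∂p_{Borealis} = 214 − 6p_{Borealis} + p_{Alta} = 0 ⇒ p_{Borealis} = 107/3 + (1/6)p_{Alta}.
Similarly p_{Alta} = 128/3 + (1/6)p_{Borealis}.
Plugging p_{Alta} into Borealis's best response: p_{Borealis} = 107/3 + (1/6)(128/3 + (1/6)p_{Borealis}) ⇒ (35/36)p_{Borealis} = 385/9, so p_{Borealis} = 44.
Then p_{Alta} = 128/3 + (1/6)·44 = 50.

44, 50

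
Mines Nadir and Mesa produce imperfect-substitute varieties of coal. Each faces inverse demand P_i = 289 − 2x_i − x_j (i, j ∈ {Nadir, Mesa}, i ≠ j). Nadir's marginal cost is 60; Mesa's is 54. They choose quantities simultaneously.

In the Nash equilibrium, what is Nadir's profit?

Mine Nadir's profit: π = x_{Nadir}(289 − 2x_{Nadir} − x_{Mesa}) − 60x_{Nadir}.
∂π/∂x_{Nadir} = 229 − 4x_{Nadir} − x_{Mesa} = 0 ⇒ x_{Nadir} = 57.25 − 0.25x_{Mesa}.
Similarly x_{Mesa} = 58.75 − 0.25x_{Nadir}.
Solving the two reaction functions simultaneously: (1 − (−0.25)(−0.25))x_{Nadir} = 57.25 − 0.25·58.75, so 0.9375x_{Nadir} = 42.5625 and x_{Nadir} = 45.4.
Then x_{Mesa} = 58.75 − 0.25·45.4 = 47.4.
P_{Nadir} = 289 − 2·45.4 − 47.4 = 150.8.
Profit = (150.8 − 60)·45.4 = 4122.32.

4122.32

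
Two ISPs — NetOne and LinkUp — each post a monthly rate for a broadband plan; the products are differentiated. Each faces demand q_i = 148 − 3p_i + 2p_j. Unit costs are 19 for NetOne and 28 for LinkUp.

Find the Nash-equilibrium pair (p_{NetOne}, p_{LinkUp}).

NetOne's profit: π = (p_{NetOne} − 19)(148 − 3p_{NetOne} + 2p_{LinkUp}).
∂π/∂p_{NetOne} = 205 − 6p_{NetOne} + 2p_{LinkUp} = 0 ⇒ p_{NetOne} = 205/6 + (1/3)p_{LinkUp}.
Similarly p_{LinkUp} = 116/3 + (1/3)p_{NetOne}.
Plugging p_{LinkUp} into NetOne's best response: p_{NetOne} = 205/6 + (1/3)(116/3 + (1/3)p_{NetOne}) ⇒ (8/9)p_{NetOne} = 847/18, so p_{NetOne} = 52.9375.
Then p_{LinkUp} = 116/3 + (1/3)·52.9375 = 56.3125.

52.9375, 56.3125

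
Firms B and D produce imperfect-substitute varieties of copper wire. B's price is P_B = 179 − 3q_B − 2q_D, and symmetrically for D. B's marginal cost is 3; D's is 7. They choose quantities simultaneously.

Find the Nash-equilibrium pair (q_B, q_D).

Firm B's profit: π = q_B(179 − 3q_B − 2q_D) − 3q_B.
∂π/∂q_B = 176 − 6q_B − 2q_D = 0 ⇒ q_B = 88/3 − (1/3)q_D.
Similarly q_D = 86/3 − (1/3)q_B.
Substituting the second reaction function into the first: q_B = 88/3 − (1/3)(86/3 − (1/3)q_B), which gives (8/9)q_B = 178/9 ⇒ q_B = 22.25.
Then q_D = 86/3 − (1/3)·22.25 = 21.25.

22.25, 21.25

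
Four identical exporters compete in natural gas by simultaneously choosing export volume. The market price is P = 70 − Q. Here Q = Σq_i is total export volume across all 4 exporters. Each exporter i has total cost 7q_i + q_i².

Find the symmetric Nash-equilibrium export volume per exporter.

A representative exporter's profit is π_i = q_i(70 − Q) − 7q_i − q_i², with Q = q_i + Σ_{j≠i} q_j.
First-order condition: 63 − 4q_i − Σ_{j≠i} q_j = 0.
With identical exporters, set every q_j = q: then 63 − 4q − 3q = 0, i.e. q = 63/7 = 9.

9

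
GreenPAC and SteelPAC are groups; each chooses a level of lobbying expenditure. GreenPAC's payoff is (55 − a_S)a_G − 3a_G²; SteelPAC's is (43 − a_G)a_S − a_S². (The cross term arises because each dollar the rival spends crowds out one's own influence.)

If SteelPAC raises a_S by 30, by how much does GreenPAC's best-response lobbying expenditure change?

Expanding GreenPAC's payoff: 55a_G − a_Sa_G − 3a_G².
∂π/∂a_G = 55 − a_S − 6a_G = 0, so a_G = 55/6 − (1/6)a_S.
The reaction-function slope is −1/6, so a 30-unit rise in a_S moves a_G by −1/6 × 30 = −5. GreenPAC's best response falls — the actions are strategic substitutes.

-5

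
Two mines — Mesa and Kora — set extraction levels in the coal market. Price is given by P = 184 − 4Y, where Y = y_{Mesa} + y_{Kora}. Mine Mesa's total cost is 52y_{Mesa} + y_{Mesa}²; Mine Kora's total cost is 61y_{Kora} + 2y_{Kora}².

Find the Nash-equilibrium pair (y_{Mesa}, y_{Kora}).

Mine Mesa's profit: π = y_{Mesa}(184 − 4(y_{Mesa} + y_{Kora})) − 52y_{Mesa} − y_{Mesa}².
∂π/∂y_{Mesa} = 132 − 10y_{Mesa} − 4y_{Kora} = 0, so y_{Mesa} = 13.2 − 0.4y_{Kora}.
For Kora: ∂π/∂y_{Kora} = 123 − 12y_{Kora} − 4y_{Mesa} = 0 ⇒ y_{Kora} = 10.25 − (1/3)y_{Mesa}.
Substituting the second reaction function into the first: y_{Mesa} = 13.2 − 0.4(10.25 − (1/3)y_{Mesa}), which gives (13/15)y_{Mesa} = 9.1 ⇒ y_{Mesa} = 10.5.
Then y_{Kora} = 10.25 − (1/3)·10.5 = 6.75.

10.5, 6.75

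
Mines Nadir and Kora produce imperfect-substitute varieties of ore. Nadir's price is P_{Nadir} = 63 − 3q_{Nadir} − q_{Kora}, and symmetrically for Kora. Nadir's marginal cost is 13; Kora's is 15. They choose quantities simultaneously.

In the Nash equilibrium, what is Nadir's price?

34.6

Mine Nadir's profit: π = q_{Nadir}(63 − 3q_{Nadir} − q_{Kora}) − 13q_{Nadir}.
∂π/∂q_{Nadir} = 50 − 6q_{Nadir} − q_{Kora} = 0 ⇒ q_{Nadir} = 25/3 − (1/6)q_{Kora}.
Similarly q_{Kora} = 8 − (1/6)q_{Nadir}.
Substituting the second reaction function into the first: q_{Nadir} = 25/3 − (1/6)(8 − (1/6)q_{Nadir}), which gives (35/36)q_{Nadir} = 7 ⇒ q_{Nadir} = 7.2.
Then q_{Kora} = 8 − (1/6)·7.2 = 6.8.
P_{Nadir} = 63 − 3·7.2 − 6.8 = 34.6.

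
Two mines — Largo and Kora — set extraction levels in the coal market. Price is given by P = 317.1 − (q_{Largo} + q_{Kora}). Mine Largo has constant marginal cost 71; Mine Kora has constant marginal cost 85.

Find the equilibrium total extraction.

159.4

Mine Largo's profit: π = q_{Largo}(317.1 − (q_{Largo} + q_{Kora})) − 71q_{Largo}.
∂π/∂q_{Largo} = 246.1 − 2q_{Largo} − q_{Kora} = 0, so q_{Largo} = 123.05 − 0.5q_{Kora}.
By the same steps for Kora: q_{Kora} = 116.05 − 0.5q_{Largo}.
Solving the two reaction functions simultaneously: (1 − (−0.5)(−0.5))q_{Largo} = 123.05 − 0.5·116.05, so 0.75q_{Largo} = 65.025 and q_{Largo} = 86.7.
Then q_{Kora} = 116.05 − 0.5·86.7 = 72.7.
Total extraction: 86.7 + 72.7 = 159.4.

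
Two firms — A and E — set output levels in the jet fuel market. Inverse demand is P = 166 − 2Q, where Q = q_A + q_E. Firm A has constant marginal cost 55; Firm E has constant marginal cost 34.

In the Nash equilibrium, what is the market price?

Firm A's profit: π = q_A(166 − 2(q_A + q_E)) − 55q_A.
∂π/∂q_A = 111 − 4q_A − 2q_E = 0, so q_A = 27.75 − 0.5q_E.
By the same steps for E: q_E = 33 − 0.5q_A.
Plugging q_E into A's best response: q_A = 27.75 − 0.5(33 − 0.5q_A) ⇒ 0.75q_A = 11.25, so q_A = 15.
Then q_E = 33 − 0.5·15 = 25.5.
Equilibrium price: P = 166 − 2·40.5 = 85.

85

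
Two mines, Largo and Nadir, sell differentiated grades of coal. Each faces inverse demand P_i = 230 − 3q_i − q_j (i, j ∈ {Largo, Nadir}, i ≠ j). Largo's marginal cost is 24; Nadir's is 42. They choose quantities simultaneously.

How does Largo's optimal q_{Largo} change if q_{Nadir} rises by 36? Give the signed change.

-6

Mine Largo's profit: π = q_{Largo}(230 − 3q_{Largo} − q_{Nadir}) − 24q_{Largo}.
∂π/∂q_{Largo} = 206 − 6q_{Largo} − q_{Nadir} = 0 ⇒ q_{Largo} = 103/3 − (1/6)q_{Nadir}.
The reaction-function slope is −1/6, so a 36-unit rise in q_{Nadir} moves q_{Largo} by −1/6 × 36 = −6. Largo's best response falls — the actions are strategic substitutes.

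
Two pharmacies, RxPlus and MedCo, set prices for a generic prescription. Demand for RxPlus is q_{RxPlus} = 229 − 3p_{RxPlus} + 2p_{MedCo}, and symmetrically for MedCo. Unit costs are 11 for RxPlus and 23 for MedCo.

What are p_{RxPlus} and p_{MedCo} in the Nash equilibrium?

RxPlus's profit: π = (p_{RxPlus} − 11)(229 − 3p_{RxPlus} + 2p_{MedCo}).
∂π/∂p_{RxPlus} = 262 − 6p_{RxPlus} + 2p_{MedCo} = 0 ⇒ p_{RxPlus} = 131/3 + (1/3)p_{MedCo}.
Similarly p_{MedCo} = 149/3 + (1/3)p_{RxPlus}.
Solving the two reaction functions simultaneously: (1 − (1/3)(1/3))p_{RxPlus} = 131/3 + (1/3)·(149/3), so (8/9)p_{RxPlus} = 542/9 and p_{RxPlus} = 67.75.
Then p_{MedCo} = 149/3 + (1/3)·67.75 = 72.25.

67.75, 72.25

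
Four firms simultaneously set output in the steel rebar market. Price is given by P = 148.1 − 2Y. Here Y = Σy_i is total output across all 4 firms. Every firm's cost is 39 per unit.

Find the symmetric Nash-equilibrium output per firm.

10.91

A representative firm's profit is π_i = y_i(148.1 − 2Y) − 39y_i, with Y = y_i + Σ_{j≠i} y_j.
First-order condition: 109.1 − 4y_i − 2Σ_{j≠i} y_j = 0.
In a symmetric equilibrium every firm chooses the same y, so Σ_{j≠i} y_j = 3y. The condition becomes 109.1 − 10y = 0, giving y = 109.1/10 = 10.91.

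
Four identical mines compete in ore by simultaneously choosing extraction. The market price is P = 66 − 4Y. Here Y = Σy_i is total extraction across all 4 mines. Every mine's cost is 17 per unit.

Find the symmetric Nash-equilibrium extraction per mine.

2.45

A representative mine's profit is π_i = y_i(66 − 4Y) − 17y_i, with Y = y_i + Σ_{j≠i} y_j.
First-order condition: 49 − 8y_i − 4Σ_{j≠i} y_j = 0.
In a symmetric equilibrium every mine chooses the same y, so Σ_{j≠i} y_j = 3y. The condition becomes 49 − 20y = 0, giving y = 49/20 = 2.45.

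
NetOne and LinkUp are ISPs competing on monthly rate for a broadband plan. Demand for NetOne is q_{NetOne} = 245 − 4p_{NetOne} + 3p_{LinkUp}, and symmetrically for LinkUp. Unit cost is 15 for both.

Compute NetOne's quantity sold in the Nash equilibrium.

184

NetOne's profit: π = (p_{NetOne} − 15)(245 − 4p_{NetOne} + 3p_{LinkUp}).
∂π/∂p_{NetOne} = 305 − 8p_{NetOne} + 3p_{LinkUp} = 0 ⇒ p_{NetOne} = 38.125 + 0.375p_{LinkUp}.
By symmetry p_{LinkUp} = p_{NetOne}; substituting into the reaction function, 0.625p_{NetOne} = 38.125 and p_{NetOne} = 61.
q_{NetOne} = 245 − 4·61 + 3·61 = 184.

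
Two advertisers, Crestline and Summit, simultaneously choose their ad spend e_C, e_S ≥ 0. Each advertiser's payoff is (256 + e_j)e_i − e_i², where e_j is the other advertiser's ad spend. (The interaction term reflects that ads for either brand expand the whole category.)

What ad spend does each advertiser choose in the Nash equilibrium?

Crestline's payoff is (256 + e_S)e_C − e_C².
∂π/∂e_C = 256 + e_S − 2e_C = 0, so e_C = 128 + 0.5e_S.
By symmetry e_S = e_C; substituting into the reaction function, 0.5e_C = 128 and e_C = 256.

256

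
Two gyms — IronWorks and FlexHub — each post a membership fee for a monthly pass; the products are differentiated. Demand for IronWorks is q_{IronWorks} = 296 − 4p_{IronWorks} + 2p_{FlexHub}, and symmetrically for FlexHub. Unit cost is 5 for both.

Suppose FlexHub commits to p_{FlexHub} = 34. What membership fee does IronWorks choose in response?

48

IronWorks's profit: π = (p_{IronWorks} − 5)(296 − 4p_{IronWorks} + 2p_{FlexHub}).
∂π/∂p_{IronWorks} = 316 − 8p_{IronWorks} + 2p_{FlexHub} = 0 ⇒ p_{IronWorks} = 39.5 + 0.25p_{FlexHub}.
At p_{FlexHub} = 34: p_{IronWorks} = 39.5 + 0.25·34 = 48.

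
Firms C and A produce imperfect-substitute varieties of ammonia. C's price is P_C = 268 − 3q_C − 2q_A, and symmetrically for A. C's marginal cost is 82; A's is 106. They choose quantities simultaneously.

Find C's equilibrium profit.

1837.6875

Firm C's profit: π = q_C(268 − 3q_C − 2q_A) − 82q_C.
∂π/∂q_C = 186 − 6q_C − 2q_A = 0 ⇒ q_C = 31 − (1/3)q_A.
Similarly q_A = 27 − (1/3)q_C.
Substituting the second reaction function into the first: q_C = 31 − (1/3)(27 − (1/3)q_C), which gives (8/9)q_C = 22 ⇒ q_C = 24.75.
Then q_A = 27 − (1/3)·24.75 = 18.75.
P_C = 268 − 3·24.75 − 2·18.75 = 156.25.
Profit = (156.25 − 82)·24.75 = 1837.6875.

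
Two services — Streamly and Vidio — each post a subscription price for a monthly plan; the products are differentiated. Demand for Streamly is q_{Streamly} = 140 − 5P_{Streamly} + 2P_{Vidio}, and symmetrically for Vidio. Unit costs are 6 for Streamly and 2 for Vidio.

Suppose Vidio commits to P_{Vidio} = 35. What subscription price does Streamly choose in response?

24

Streamly's profit: π = (P_{Streamly} − 6)(140 − 5P_{Streamly} + 2P_{Vidio}).
∂π/∂P_{Streamly} = 170 − 10P_{Streamly} + 2P_{Vidio} = 0 ⇒ P_{Streamly} = 17 + 0.2P_{Vidio}.
At P_{Vidio} = 35: P_{Streamly} = 17 + 0.2·35 = 24.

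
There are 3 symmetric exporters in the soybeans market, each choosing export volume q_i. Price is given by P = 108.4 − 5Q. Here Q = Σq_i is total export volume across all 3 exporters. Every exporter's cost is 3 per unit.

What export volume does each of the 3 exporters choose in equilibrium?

A representative exporter's profit is π_i = q_i(108.4 − 5Q) − 3q_i, with Q = q_i + Σ_{j≠i} q_j.
First-order condition: 105.4 − 10q_i − 5Σ_{j≠i} q_j = 0.
With identical exporters, set every q_j = q: then 105.4 − 10q − 10q = 0, i.e. q = 105.4/20 = 5.27.

5.27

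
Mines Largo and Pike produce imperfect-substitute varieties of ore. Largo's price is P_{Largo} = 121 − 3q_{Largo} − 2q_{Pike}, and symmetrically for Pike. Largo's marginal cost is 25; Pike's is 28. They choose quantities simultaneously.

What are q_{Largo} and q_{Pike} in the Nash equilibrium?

Mine Largo's profit: π = q_{Largo}(121 − 3q_{Largo} − 2q_{Pike}) − 25q_{Largo}.
∂π/∂q_{Largo} = 96 − 6q_{Largo} − 2q_{Pike} = 0 ⇒ q_{Largo} = 16 − (1/3)q_{Pike}.
Similarly q_{Pike} = 15.5 − (1/3)q_{Largo}.
Substituting the second reaction function into the first: q_{Largo} = 16 − (1/3)(15.5 − (1/3)q_{Largo}), which gives (8/9)q_{Largo} = 65/6 ⇒ q_{Largo} = 12.1875.
Then q_{Pike} = 15.5 − (1/3)·12.1875 = 11.4375.

12.1875, 11.4375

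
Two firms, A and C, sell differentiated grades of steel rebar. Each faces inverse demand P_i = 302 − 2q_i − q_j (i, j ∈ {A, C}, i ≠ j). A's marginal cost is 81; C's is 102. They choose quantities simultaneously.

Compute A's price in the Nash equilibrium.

172.2

Firm A's profit: π = q_A(302 − 2q_A − q_C) − 81q_A.
∂π/∂q_A = 221 − 4q_A − q_C = 0 ⇒ q_A = 55.25 − 0.25q_C.
Similarly q_C = 50 − 0.25q_A.
Plugging q_C into A's best response: q_A = 55.25 − 0.25(50 − 0.25q_A) ⇒ 0.9375q_A = 42.75, so q_A = 45.6.
Then q_C = 50 − 0.25·45.6 = 38.6.
P_A = 302 − 2·45.6 − 38.6 = 172.2.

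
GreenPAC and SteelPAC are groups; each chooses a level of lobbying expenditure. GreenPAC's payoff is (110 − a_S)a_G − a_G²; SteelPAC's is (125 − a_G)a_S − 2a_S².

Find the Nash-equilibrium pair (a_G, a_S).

Expanding GreenPAC's payoff: 110a_G − a_Sa_G − a_G².
∂π/∂a_G = 110 − a_S − 2a_G = 0, so a_G = 55 − 0.5a_S.
Likewise for SteelPAC: a_S = 31.25 − 0.25a_G.
Solving the two reaction functions simultaneously: (1 − (−0.5)(−0.25))a_G = 55 − 0.5·31.25, so 0.875a_G = 39.375 and a_G = 45.
Then a_S = 31.25 − 0.25·45 = 20.

45, 20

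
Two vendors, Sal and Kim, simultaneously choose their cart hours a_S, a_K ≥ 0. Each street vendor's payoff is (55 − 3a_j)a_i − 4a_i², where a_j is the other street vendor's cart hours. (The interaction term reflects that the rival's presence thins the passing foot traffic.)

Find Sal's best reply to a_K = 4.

Sal's payoff is (55 − 3a_K)a_S − 4a_S².
∂π/∂a_S = 55 − 3a_K − 8a_S = 0, so a_S = 6.875 − 0.375a_K.
At a_K = 4: a_S = 6.875 − 0.375·4 = 5.375.

5.375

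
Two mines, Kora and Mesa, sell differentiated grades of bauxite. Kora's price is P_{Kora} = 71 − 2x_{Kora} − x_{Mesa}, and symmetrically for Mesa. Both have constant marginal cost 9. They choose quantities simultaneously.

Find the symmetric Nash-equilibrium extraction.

12.4

Mine Kora's profit: π = x_{Kora}(71 − 2x_{Kora} − x_{Mesa}) − 9x_{Kora}.
∂π/∂x_{Kora} = 62 − 4x_{Kora} − x_{Mesa} = 0 ⇒ x_{Kora} = 15.5 − 0.25x_{Mesa}.
By symmetry x_{Mesa} = x_{Kora}; substituting into the reaction function, 1.25x_{Kora} = 15.5 and x_{Kora} = 12.4.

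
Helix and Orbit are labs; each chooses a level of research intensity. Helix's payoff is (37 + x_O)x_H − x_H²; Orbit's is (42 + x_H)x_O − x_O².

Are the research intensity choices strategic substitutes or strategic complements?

Expanding Helix's payoff: 37x_H + x_Ox_H − x_H².
∂π/∂x_H = 37 + x_O − 2x_H = 0, so x_H = 18.5 + 0.5x_O.
The best-response slope dx_H/dx_O = 0.5 > 0: the reaction function is upward-sloping, so the choices are strategic complements.

strategic complements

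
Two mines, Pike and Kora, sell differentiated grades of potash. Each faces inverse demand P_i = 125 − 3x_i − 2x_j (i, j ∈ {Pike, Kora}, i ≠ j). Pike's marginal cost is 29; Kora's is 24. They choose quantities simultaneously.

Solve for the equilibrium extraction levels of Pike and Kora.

Mine Pike's profit: π = x_{Pike}(125 − 3x_{Pike} − 2x_{Kora}) − 29x_{Pike}.
∂π/∂x_{Pike} = 96 − 6x_{Pike} − 2x_{Kora} = 0 ⇒ x_{Pike} = 16 − (1/3)x_{Kora}.
Similarly x_{Kora} = 101/6 − (1/3)x_{Pike}.
Substituting the second reaction function into the first: x_{Pike} = 16 − (1/3)(101/6 − (1/3)x_{Pike}), which gives (8/9)x_{Pike} = 187/18 ⇒ x_{Pike} = 11.6875.
Then x_{Kora} = 101/6 − (1/3)·11.6875 = 12.9375.

11.6875, 12.9375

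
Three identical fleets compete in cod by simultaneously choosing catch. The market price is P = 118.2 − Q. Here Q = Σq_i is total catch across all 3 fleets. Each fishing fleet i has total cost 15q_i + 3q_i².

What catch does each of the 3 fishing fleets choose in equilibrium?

A representative fishing fleet's profit is π_i = q_i(118.2 − Q) − 15q_i − 3q_i², with Q = q_i + Σ_{j≠i} q_j.
First-order condition: 103.2 − 8q_i − Σ_{j≠i} q_j = 0.
Imposing symmetry (q_j = q for all j) turns Σ_{j≠i} q_j into 2q, so 103.2 = 10q and q = 10.32.

10.32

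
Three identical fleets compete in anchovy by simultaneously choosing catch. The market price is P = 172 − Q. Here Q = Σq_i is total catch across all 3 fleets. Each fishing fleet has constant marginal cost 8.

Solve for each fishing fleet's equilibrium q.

41

A representative fishing fleet's profit is π_i = q_i(172 − Q) − 8q_i, with Q = q_i + Σ_{j≠i} q_j.
First-order condition: 164 − 2q_i − Σ_{j≠i} q_j = 0.
With identical fishing fleets, set every q_j = q: then 164 − 2q − 2q = 0, i.e. q = 164/4 = 41.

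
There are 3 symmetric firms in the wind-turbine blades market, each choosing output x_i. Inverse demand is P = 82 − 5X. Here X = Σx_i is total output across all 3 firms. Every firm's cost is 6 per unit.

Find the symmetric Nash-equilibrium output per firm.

A representative firm's profit is π_i = x_i(82 − 5X) − 6x_i, with X = x_i + Σ_{j≠i} x_j.
First-order condition: 76 − 10x_i − 5Σ_{j≠i} x_j = 0.
With identical firms, set every x_j = x: then 76 − 10x − 10x = 0, i.e. x = 76/20 = 3.8.

3.8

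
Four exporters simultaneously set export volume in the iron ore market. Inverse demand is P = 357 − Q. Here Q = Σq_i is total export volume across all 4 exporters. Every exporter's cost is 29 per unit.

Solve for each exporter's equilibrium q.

A representative exporter's profit is π_i = q_i(357 − Q) − 29q_i, with Q = q_i + Σ_{j≠i} q_j.
First-order condition: 328 − 2q_i − Σ_{j≠i} q_j = 0.
Imposing symmetry (q_j = q for all j) turns Σ_{j≠i} q_j into 3q, so 328 = 5q and q = 65.6.

65.6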